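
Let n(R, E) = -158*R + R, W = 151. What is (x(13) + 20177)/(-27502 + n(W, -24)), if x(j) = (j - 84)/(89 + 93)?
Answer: -3672143/9320038 ≈ -0.39401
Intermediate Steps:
x(j) = -6/13 + j/182 (x(j) = (-84 + j)/182 = (-84 + j)*(1/182) = -6/13 + j/182)
n(R, E) = -157*R
(x(13) + 20177)/(-27502 + n(W, -24)) = ((-6/13 + (1/182)*13) + 20177)/(-27502 - 157*151) = ((-6/13 + 1/14) + 20177)/(-27502 - 23707) = (-71/182 + 20177)/(-51209) = (3672143/182)*(-1/51209) = -3672143/9320038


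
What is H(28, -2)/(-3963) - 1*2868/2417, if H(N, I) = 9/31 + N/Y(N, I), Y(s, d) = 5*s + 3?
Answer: -50390172407/42461805243 ≈ -1.1867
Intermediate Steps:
Y(s, d) = 3 + 5*s
H(N, I) = 9/31 + N/(3 + 5*N)
H(28, -2)/(-3963) - 1*2868/2417 = ((27 + 76*28)/(31*(3 + 5*28)))/(-3963) - 1*2868/2417 = ((27 + 2128)/(31*(3 + 140)))*(-1/3963) - 2868*1/2417 = ((1/31)*2155/143)*(-1/3963) - 2868/2417 = ((1/31)*(1/143)*2155)*(-1/3963) - 2868/2417 = (2155/4433)*(-1/3963) - 2868/2417 = -2155/17567979 - 2868/2417 = -50390172407/42461805243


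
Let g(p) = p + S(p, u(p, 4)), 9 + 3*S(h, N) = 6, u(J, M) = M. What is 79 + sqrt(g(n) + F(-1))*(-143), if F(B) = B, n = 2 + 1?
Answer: -64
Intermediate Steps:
n = 3
S(h, N) = -1 (S(h, N) = -3 + (1/3)*6 = -3 + 2 = -1)
g(p) = -1 + p (g(p) = p - 1 = -1 + p)
79 + sqrt(g(n) + F(-1))*(-143) = 79 + sqrt((-1 + 3) - 1)*(-143) = 79 + sqrt(2 - 1)*(-143) = 79 + sqrt(1)*(-143) = 79 + 1*(-143) = 79 - 143 = -64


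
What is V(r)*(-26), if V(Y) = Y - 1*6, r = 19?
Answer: -338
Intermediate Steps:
V(Y) = -6 + Y (V(Y) = Y - 6 = -6 + Y)
V(r)*(-26) = (-6 + 19)*(-26) = 13*(-26) = -338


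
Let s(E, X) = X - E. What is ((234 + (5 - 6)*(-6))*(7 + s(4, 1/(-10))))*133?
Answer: 92568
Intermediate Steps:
((234 + (5 - 6)*(-6))*(7 + s(4, 1/(-10))))*133 = ((234 + (5 - 6)*(-6))*(7 + (1/(-10) - 1*4)))*133 = ((234 - 1*(-6))*(7 + (-⅒ - 4)))*133 = ((234 + 6)*(7 - 41/10))*133 = (240*(29/10))*133 = 696*133 = 92568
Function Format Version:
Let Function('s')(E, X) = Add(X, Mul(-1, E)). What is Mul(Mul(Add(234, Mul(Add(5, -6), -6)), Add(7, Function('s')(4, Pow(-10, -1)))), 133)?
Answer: 92568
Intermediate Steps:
Mul(Mul(Add(234, Mul(Add(5, -6), -6)), Add(7, Function('s')(4, Pow(-10, -1)))), 133) = Mul(Mul(Add(234, Mul(Add(5, -6), -6)), Add(7, Add(Pow(-10, -1), Mul(-1, 4)))), 133) = Mul(Mul(Add(234, Mul(-1, -6)), Add(7, Add(Rational(-1, 10), -4))), 133) = Mul(Mul(Add(234, 6), Add(7, Rational(-41, 10))), 133) = Mul(Mul(240, Rational(29, 10)), 133) = Mul(696, 133) = 92568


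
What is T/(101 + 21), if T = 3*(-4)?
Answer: -6/61 ≈ -0.098361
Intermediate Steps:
T = -12
T/(101 + 21) = -12/(101 + 21) = -12/122 = -12*1/122 = -6/61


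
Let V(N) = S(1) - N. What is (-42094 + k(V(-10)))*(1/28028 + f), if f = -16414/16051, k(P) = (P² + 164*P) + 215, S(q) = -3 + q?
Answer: 2661831359589/64268204 ≈ 41418.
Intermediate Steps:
V(N) = -2 - N (V(N) = (-3 + 1) - N = -2 - N)
k(P) = 215 + P² + 164*P
f = -16414/16051 (f = -16414*1/16051 = -16414/16051 ≈ -1.0226)
(-42094 + k(V(-10)))*(1/28028 + f) = (-42094 + (215 + (-2 - 1*(-10))² + 164*(-2 - 1*(-10))))*(1/28028 - 16414/16051) = (-42094 + (215 + (-2 + 10)² + 164*(-2 + 10)))*(1/28028 - 16414/16051) = (-42094 + (215 + 8² + 164*8))*(-65719363/64268204) = (-42094 + (215 + 64 + 1312))*(-65719363/64268204) = (-42094 + 1591)*(-65719363/64268204) = -40503*(-65719363/64268204) = 2661831359589/64268204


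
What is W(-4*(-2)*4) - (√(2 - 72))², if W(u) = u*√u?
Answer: 70 + 128*√2 ≈ 251.02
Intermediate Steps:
W(u) = u^(3/2)
W(-4*(-2)*4) - (√(2 - 72))² = (-4*(-2)*4)^(3/2) - (√(2 - 72))² = (8*4)^(3/2) - (√(-70))² = 32^(3/2) - (I*√70)² = 128*√2 - 1*(-70) = 128*√2 + 70 = 70 + 128*√2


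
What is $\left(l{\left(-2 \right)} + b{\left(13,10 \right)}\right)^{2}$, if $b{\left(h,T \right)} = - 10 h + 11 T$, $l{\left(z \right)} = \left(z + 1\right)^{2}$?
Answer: $361$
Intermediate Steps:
$l{\left(z \right)} = \left(1 + z\right)^{2}$
$\left(l{\left(-2 \right)} + b{\left(13,10 \right)}\right)^{2} = \left(\left(1 - 2\right)^{2} + \left(\left(-10\right) 13 + 11 \cdot 10\right)\right)^{2} = \left(\left(-1\right)^{2} + \left(-130 + 110\right)\right)^{2} = \left(1 - 20\right)^{2} = \left(-19\right)^{2} = 361$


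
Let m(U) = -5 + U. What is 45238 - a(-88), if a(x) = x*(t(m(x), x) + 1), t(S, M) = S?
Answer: 37142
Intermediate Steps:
a(x) = x*(-4 + x) (a(x) = x*((-5 + x) + 1) = x*(-4 + x))
45238 - a(-88) = 45238 - (-88)*(-4 - 88) = 45238 - (-88)*(-92) = 45238 - 1*8096 = 45238 - 8096 = 37142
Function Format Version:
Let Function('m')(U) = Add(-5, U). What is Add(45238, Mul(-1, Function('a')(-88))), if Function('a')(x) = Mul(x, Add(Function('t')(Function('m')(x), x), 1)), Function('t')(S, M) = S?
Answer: 37142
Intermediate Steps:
Function('a')(x) = Mul(x, Add(-4, x)) (Function('a')(x) = Mul(x, Add(Add(-5, x), 1)) = Mul(x, Add(-4, x)))
Add(45238, Mul(-1, Function('a')(-88))) = Add(45238, Mul(-1, Mul(-88, Add(-4, -88)))) = Add(45238, Mul(-1, Mul(-88, -92))) = Add(45238, Mul(-1, 8096)) = Add(45238, -8096) = 37142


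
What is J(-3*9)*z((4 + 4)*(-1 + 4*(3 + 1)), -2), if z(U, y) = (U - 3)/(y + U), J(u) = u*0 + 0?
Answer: 0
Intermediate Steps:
J(u) = 0 (J(u) = 0 + 0 = 0)
z(U, y) = (-3 + U)/(U + y)
J(-3*9)*z((4 + 4)*(-1 + 4*(3 + 1)), -2) = 0*((-3 + (4 + 4)*(-1 + 4*(3 + 1)))/((4 + 4)*(-1 + 4*(3 + 1)) - 2)) = 0*((-3 + 8*(-1 + 4*4))/(8*(-1 + 4*4) - 2)) = 0*((-3 + 8*(-1 + 16))/(8*(-1 + 16) - 2)) = 0*((-3 + 8*15)/(8*15 - 2)) = 0*((-3 + 120)/(120 - 2)) = 0*(117/118) = 0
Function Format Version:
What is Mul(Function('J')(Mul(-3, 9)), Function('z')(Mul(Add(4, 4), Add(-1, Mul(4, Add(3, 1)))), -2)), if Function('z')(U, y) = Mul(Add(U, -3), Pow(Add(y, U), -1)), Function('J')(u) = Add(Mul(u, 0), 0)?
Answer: 0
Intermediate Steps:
Function('J')(u) = 0 (Function('J')(u) = Add(0, 0) = 0)
Function('z')(U, y) = Mul(Pow(Add(U, y), -1), Add(-3, U)) (Function('z')(U, y) = Mul(Add(-3, U), Pow(Add(U, y), -1)) = Mul(Pow(Add(U, y), -1), Add(-3, U)))
Mul(Function('J')(Mul(-3, 9)), Function('z')(Mul(Add(4, 4), Add(-1, Mul(4, Add(3, 1)))), -2)) = Mul(0, Mul(Pow(Add(Mul(Add(4, 4), Add(-1, Mul(4, Add(3, 1)))), -2), -1), Add(-3, Mul(Add(4, 4), Add(-1, Mul(4, Add(3, 1))))))) = Mul(0, Mul(Pow(Add(Mul(8, Add(-1, Mul(4, 4))), -2), -1), Add(-3, Mul(8, Add(-1, Mul(4, 4)))))) = Mul(0, Mul(Pow(Add(Mul(8, Add(-1, 16)), -2), -1), Add(-3, Mul(8, Add(-1, 16))))) = Mul(0, Mul(Pow(Add(Mul(8, 15), -2), -1), Add(-3, Mul(8, 15)))) = Mul(0, Mul(Pow(Add(120, -2), -1), Add(-3, 120))) = Mul(0, Mul(Pow(118, -1), 117)) = Mul(0, Mul(Rational(1, 118), 117)) = Mul(0, Rational(117, 118)) = 0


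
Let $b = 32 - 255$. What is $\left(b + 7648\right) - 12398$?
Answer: $-4973$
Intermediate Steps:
$b = -223$ ($b = 32 - 255 = -223$)
$\left(b + 7648\right) - 12398 = \left(-223 + 7648\right) - 12398 = 7425 - 12398 = -4973$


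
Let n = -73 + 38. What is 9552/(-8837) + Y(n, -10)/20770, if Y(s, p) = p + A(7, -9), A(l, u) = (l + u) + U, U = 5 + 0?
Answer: -198456899/183544490 ≈ -1.0812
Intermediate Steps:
n = -35
U = 5
A(l, u) = 5 + l + u (A(l, u) = (l + u) + 5 = 5 + l + u)
Y(s, p) = 3 + p (Y(s, p) = p + (5 + 7 - 9) = p + 3 = 3 + p)
9552/(-8837) + Y(n, -10)/20770 = 9552/(-8837) + (3 - 10)/20770 = 9552*(-1/8837) - 7*1/20770 = -9552/8837 - 7/20770 = -198456899/183544490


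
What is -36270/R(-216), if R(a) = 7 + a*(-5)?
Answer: -36270/1087 ≈ -33.367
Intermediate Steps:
R(a) = 7 - 5*a
-36270/R(-216) = -36270/(7 - 5*(-216)) = -36270/(7 + 1080) = -36270/1087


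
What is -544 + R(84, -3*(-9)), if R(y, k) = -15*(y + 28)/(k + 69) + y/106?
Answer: -59435/106 ≈ -560.71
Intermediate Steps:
R(y, k) = y/106 - 15*(28 + y)/(69 + k) (R(y, k) = -15*(28 + y)/(69 + k) + y*(1/106) = -15*(28 + y)/(69 + k) + y/106 = y/106 - 15*(28 + y)/(69 + k))
-544 + R(84, -3*(-9)) = -544 + (-44520 - 1521*84 - 3*(-9)*84)/(106*(69 - 3*(-9))) = -544 + (-44520 - 127764 + 27*84)/(106*(69 + 27)) = -544 + (1/106)*(-44520 - 127764 + 2268)/96 = -544 + (1/106)*(1/96)*(-170016) = -544 - 1771/106 = -59435/106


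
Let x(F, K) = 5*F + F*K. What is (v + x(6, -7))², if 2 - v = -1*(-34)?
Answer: 1936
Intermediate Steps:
v = -32 (v = 2 - (-1)*(-34) = 2 - 1*34 = 2 - 34 = -32)
(v + x(6, -7))² = (-32 + 6*(5 - 7))² = (-32 + 6*(-2))² = (-32 - 12)² = (-44)² = 1936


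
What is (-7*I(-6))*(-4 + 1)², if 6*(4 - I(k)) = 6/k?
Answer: -525/2 ≈ -262.50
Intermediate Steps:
I(k) = 4 - 1/k
(-7*I(-6))*(-4 + 1)² = (-7*(4 - 1/(-6)))*(-4 + 1)² = -7*(4 - 1*(-⅙))*(-3)² = -7*(4 + ⅙)*9 = -7*25/6*9 = -175/6*9 = -525/2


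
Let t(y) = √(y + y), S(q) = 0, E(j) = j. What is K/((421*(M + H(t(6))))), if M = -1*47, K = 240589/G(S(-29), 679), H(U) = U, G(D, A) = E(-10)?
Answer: 11307683/9249370 + 240589*√3/4624685 ≈ 1.3126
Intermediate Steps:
t(y) = √2*√y (t(y) = √(2*y) = √2*√y)
G(D, A) = -10
K = -240589/10 (K = 240589/(-10) = 240589*(-⅒) = -240589/10 ≈ -24059.)
M = -47
K/((421*(M + H(t(6))))) = -240589*1/(421*(-47 + √2*√6))/10 = -240589*1/(421*(-47 + 2*√3))/10 = -240589/(10*(-19787 + 842*√3))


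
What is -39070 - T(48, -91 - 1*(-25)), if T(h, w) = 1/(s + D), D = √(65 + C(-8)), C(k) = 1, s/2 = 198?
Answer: -92791256/2375 + √66/156750 ≈ -39070.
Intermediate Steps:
s = 396 (s = 2*198 = 396)
D = √66 (D = √(65 + 1) = √66 ≈ 8.1240)
T(h, w) = 1/(396 + √66)
-39070 - T(48, -91 - 1*(-25)) = -39070 - (6/2375 - √66/156750) = -39070 + (-6/2375 + √66/156750) = -92791256/2375 + √66/156750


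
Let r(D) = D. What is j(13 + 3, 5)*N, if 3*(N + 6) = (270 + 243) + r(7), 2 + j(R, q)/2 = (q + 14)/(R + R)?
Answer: -3765/8 ≈ -470.63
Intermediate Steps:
j(R, q) = -4 + (14 + q)/R (j(R, q) = -4 + 2*((q + 14)/(R + R)) = -4 + 2*((14 + q)/((2*R))) = -4 + 2*((14 + q)*(1/(2*R))) = -4 + 2*((14 + q)/(2*R)) = -4 + (14 + q)/R)
N = 502/3 (N = -6 + ((270 + 243) + 7)/3 = -6 + (513 + 7)/3 = -6 + (⅓)*520 = -6 + 520/3 = 502/3 ≈ 167.33)
j(13 + 3, 5)*N = ((14 + 5 - 4*(13 + 3))/(13 + 3))*(502/3) = ((14 + 5 - 4*16)/16)*(502/3) = ((14 + 5 - 64)/16)*(502/3) = ((1/16)*(-45))*(502/3) = -45/16*502/3 = -3765/8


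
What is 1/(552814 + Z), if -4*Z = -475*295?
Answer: 4/2351381 ≈ 1.7011e-6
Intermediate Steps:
Z = 140125/4 (Z = -(-475)*295/4 = -¼*(-140125) = 140125/4 ≈ 35031.)
1/(552814 + Z) = 1/(552814 + 140125/4) = 1/(2351381/4) = 4/2351381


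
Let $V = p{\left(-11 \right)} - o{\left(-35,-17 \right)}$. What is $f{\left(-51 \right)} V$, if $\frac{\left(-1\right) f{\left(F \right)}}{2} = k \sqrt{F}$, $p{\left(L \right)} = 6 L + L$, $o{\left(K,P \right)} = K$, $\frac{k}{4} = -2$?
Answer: $- 672 i \sqrt{51} \approx - 4799.0 i$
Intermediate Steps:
$k = -8$ ($k = 4 \left(-2\right) = -8$)
$p{\left(L \right)} = 7 L$
$f{\left(F \right)} = 16 \sqrt{F}$ ($f{\left(F \right)} = - 2 \left(- 8 \sqrt{F}\right) = 16 \sqrt{F}$)
$V = -42$ ($V = 7 \left(-11\right) - -35 = -77 + 35 = -42$)
$f{\left(-51 \right)} V = 16 \sqrt{-51} \left(-42\right) = 16 i \sqrt{51} \left(-42\right) = - 672 i \sqrt{51}$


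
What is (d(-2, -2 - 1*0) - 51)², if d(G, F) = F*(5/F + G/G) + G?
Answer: 2500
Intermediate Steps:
d(G, F) = G + F*(1 + 5/F) (d(G, F) = F*(5/F + 1) + G = F*(1 + 5/F) + G = G + F*(1 + 5/F))
(d(-2, -2 - 1*0) - 51)² = ((5 + (-2 - 1*0) - 2) - 51)² = ((5 + (-2 + 0) - 2) - 51)² = ((5 - 2 - 2) - 51)² = (1 - 51)² = (-50)² = 2500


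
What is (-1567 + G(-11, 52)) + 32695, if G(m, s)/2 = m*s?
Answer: 29984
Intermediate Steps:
G(m, s) = 2*m*s (G(m, s) = 2*(m*s) = 2*m*s)
(-1567 + G(-11, 52)) + 32695 = (-1567 + 2*(-11)*52) + 32695 = (-1567 - 1144) + 32695 = -2711 + 32695 = 29984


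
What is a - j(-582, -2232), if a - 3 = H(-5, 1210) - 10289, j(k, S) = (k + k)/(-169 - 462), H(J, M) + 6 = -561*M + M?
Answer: -434061016/631 ≈ -6.8789e+5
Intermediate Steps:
H(J, M) = -6 - 560*M (H(J, M) = -6 + (-561*M + M) = -6 - 560*M)
j(k, S) = -2*k/631 (j(k, S) = (2*k)/(-631) = (2*k)*(-1/631) = -2*k/631)
a = -687892 (a = 3 + ((-6 - 560*1210) - 10289) = 3 + ((-6 - 677600) - 10289) = 3 + (-677606 - 10289) = 3 - 687895 = -687892)
a - j(-582, -2232) = -687892 - (-2)*(-582)/631 = -687892 - 1*1164/631 = -687892 - 1164/631 = -434061016/631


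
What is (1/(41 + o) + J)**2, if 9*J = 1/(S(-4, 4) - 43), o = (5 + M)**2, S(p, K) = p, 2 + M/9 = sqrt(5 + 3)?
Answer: 1508161/290415365604 + 277*sqrt(2)/171640287 ≈ 7.4754e-6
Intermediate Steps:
M = -18 + 18*sqrt(2) (M = -18 + 9*sqrt(5 + 3) = -18 + 9*sqrt(8) = -18 + 9*(2*sqrt(2)) = -18 + 18*sqrt(2) ≈ 7.4558)
o = (-13 + 18*sqrt(2))**2 (o = (5 + (-18 + 18*sqrt(2)))**2 = (-13 + 18*sqrt(2))**2 ≈ 155.15)
J = -1/423 (J = 1/(9*(-4 - 43)) = (1/9)/(-47) = (1/9)*(-1/47) = -1/423 ≈ -0.0023641)
(1/(41 + o) + J)**2 = (1/(41 + (817 - 468*sqrt(2))) - 1/423)**2 = (1/(858 - 468*sqrt(2)) - 1/423)**2 = (-1/423 + 1/(858 - 468*sqrt(2)))**2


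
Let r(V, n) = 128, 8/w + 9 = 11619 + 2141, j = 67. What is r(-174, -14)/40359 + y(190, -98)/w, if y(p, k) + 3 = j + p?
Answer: 70482029855/161436 ≈ 4.3659e+5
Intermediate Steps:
w = 8/13751 (w = 8/(-9 + (11619 + 2141)) = 8/(-9 + 13760) = 8/13751 ≈ 0.00058178)
y(p, k) = 64 + p (y(p, k) = -3 + (67 + p) = 64 + p)
r(-174, -14)/40359 + y(190, -98)/w = 128/40359 + (64 + 190)/(8/13751) = 128*(1/40359) + 254*(13751/8) = 128/40359 + 1746377/4 = 70482029855/161436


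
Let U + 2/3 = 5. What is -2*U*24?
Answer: -208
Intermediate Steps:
U = 13/3 (U = -⅔ + 5 = 13/3 ≈ 4.3333)
-2*U*24 = -2*13/3*24 = -26/3*24 = -208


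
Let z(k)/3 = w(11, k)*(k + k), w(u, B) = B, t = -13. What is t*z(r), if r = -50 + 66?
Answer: -19968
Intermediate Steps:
r = 16
z(k) = 6*k² (z(k) = 3*(k*(k + k)) = 3*(k*(2*k)) = 3*(2*k²) = 6*k²)
t*z(r) = -78*16² = -78*256 = -13*1536 = -19968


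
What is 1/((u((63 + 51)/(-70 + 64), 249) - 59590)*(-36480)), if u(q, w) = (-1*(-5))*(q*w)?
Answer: 1/3036777600 ≈ 3.2930e-10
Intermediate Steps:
u(q, w) = 5*q*w (u(q, w) = 5*(q*w) = 5*q*w)
1/((u((63 + 51)/(-70 + 64), 249) - 59590)*(-36480)) = 1/(5*((63 + 51)/(-70 + 64))*249 - 59590*(-36480)) = -1/36480/(5*(114/(-6))*249 - 59590) = -1/36480/(5*(114*(-1/6))*249 - 59590) = -1/36480/(5*(-19)*249 - 59590) = -1/36480/(-23655 - 59590) = -1/36480/(-83245) = -1/83245*(-1/36480) = 1/3036777600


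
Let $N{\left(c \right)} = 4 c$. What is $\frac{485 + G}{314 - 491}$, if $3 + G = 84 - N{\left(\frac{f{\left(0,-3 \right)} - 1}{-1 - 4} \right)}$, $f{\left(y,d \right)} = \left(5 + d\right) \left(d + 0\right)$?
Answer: $- \frac{934}{295} \approx -3.1661$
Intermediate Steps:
$f{\left(y,d \right)} = d \left(5 + d\right)$ ($f{\left(y,d \right)} = \left(5 + d\right) d = d \left(5 + d\right)$)
$G = \frac{377}{5}$ ($G = -3 + \left(84 - 4 \frac{- 3 \left(5 - 3\right) - 1}{-1 - 4}\right) = -3 + \left(84 - 4 \frac{\left(-3\right) 2 - 1}{-5}\right) = -3 + \left(84 - 4 \left(-6 - 1\right) \left(- \frac{1}{5}\right)\right) = -3 + \left(84 - 4 \left(\left(-7\right) \left(- \frac{1}{5}\right)\right)\right) = -3 + \left(84 - 4 \cdot \frac{7}{5}\right) = -3 + \left(84 - \frac{28}{5}\right) = -3 + \frac{392}{5} = \frac{377}{5} \approx 75.4$)
$\frac{485 + G}{314 - 491} = \frac{485 + \frac{377}{5}}{314 - 491} = \frac{2802}{5 \left(-177\right)} = \frac{2802}{5} \left(- \frac{1}{177}\right) = - \frac{934}{295}$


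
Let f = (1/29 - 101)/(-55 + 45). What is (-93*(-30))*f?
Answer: 816912/29 ≈ 28169.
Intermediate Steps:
f = 1464/145 (f = (1/29 - 101)/(-10) = -2928/29*(-⅒) = 1464/145 ≈ 10.097)
(-93*(-30))*f = -93*(-30)*(1464/145) = 2790*(1464/145) = 816912/29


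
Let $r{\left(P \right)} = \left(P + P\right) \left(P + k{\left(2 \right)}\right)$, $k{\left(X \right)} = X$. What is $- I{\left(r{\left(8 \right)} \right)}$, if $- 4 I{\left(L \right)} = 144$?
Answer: $36$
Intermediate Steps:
$r{\left(P \right)} = 2 P \left(2 + P\right)$ ($r{\left(P \right)} = \left(P + P\right) \left(P + 2\right) = 2 P \left(2 + P\right)$)
$I{\left(L \right)} = -36$ ($I{\left(L \right)} = \left(- \frac{1}{4}\right) 144 = -36$)
$- I{\left(r{\left(8 \right)} \right)} = \left(-1\right) \left(-36\right) = 36$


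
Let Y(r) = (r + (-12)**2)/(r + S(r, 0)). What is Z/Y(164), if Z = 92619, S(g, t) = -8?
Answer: 3612141/77 ≈ 46911.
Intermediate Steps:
Y(r) = (144 + r)/(-8 + r) (Y(r) = (r + (-12)**2)/(r - 8) = (r + 144)/(-8 + r) = (144 + r)/(-8 + r))
Z/Y(164) = 92619/(((144 + 164)/(-8 + 164))) = 92619/((308/156)) = 92619/(((1/156)*308)) = 92619/(77/39) = 92619*(39/77) = 3612141/77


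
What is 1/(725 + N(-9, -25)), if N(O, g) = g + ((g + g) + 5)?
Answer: 1/655 ≈ 0.0015267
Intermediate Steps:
N(O, g) = 5 + 3*g (N(O, g) = g + (2*g + 5) = g + (5 + 2*g) = 5 + 3*g)
1/(725 + N(-9, -25)) = 1/(725 + (5 + 3*(-25))) = 1/(725 + (5 - 75)) = 1/(725 - 70) = 1/655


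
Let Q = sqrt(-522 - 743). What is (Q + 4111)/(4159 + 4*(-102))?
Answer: 4111/3751 + I*sqrt(1265)/3751 ≈ 1.096 + 0.009482*I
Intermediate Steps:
Q = I*sqrt(1265) (Q = sqrt(-1265) = I*sqrt(1265) ≈ 35.567*I)
(Q + 4111)/(4159 + 4*(-102)) = (I*sqrt(1265) + 4111)/(4159 + 4*(-102)) = (4111 + I*sqrt(1265))/(4159 - 408) = (4111 + I*sqrt(1265))/3751 = (4111 + I*sqrt(1265))*(1/3751) = 4111/3751 + I*sqrt(1265)/3751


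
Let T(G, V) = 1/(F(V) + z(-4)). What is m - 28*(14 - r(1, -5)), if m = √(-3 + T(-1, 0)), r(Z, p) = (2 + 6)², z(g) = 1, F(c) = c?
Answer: 1400 + I*√2 ≈ 1400.0 + 1.4142*I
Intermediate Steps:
T(G, V) = 1/(1 + V) (T(G, V) = 1/(V + 1) = 1/(1 + V))
r(Z, p) = 64 (r(Z, p) = 8² = 64)
m = I*√2 (m = √(-3 + 1/(1 + 0)) = √(-3 + 1/1) = √(-3 + 1) = √(-2) = I*√2 ≈ 1.4142*I)
m - 28*(14 - r(1, -5)) = I*√2 - 28*(14 - 1*64) = I*√2 - 28*(14 - 64) = I*√2 - 28*(-50) = I*√2 + 1400 = 1400 + I*√2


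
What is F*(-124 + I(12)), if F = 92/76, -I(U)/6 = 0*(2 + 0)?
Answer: -2852/19 ≈ -150.11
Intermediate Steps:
I(U) = 0 (I(U) = -0*(2 + 0) = -0*2 = -6*0 = 0)
F = 23/19 (F = 92*(1/76) = 23/19 ≈ 1.2105)
F*(-124 + I(12)) = 23*(-124 + 0)/19 = (23/19)*(-124) = -2852/19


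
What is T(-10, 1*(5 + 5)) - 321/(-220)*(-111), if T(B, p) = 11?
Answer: -33211/220 ≈ -150.96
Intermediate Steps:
T(-10, 1*(5 + 5)) - 321/(-220)*(-111) = 11 - 321/(-220)*(-111) = 11 - 321*(-1/220)*(-111) = 11 + (321/220)*(-111) = 11 - 35631/220 = -33211/220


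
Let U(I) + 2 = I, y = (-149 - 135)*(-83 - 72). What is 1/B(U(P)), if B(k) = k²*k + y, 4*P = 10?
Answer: 8/352161 ≈ 2.2717e-5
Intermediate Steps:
P = 5/2 (P = (¼)*10 = 5/2 ≈ 2.5000)
y = 44020 (y = -284*(-155) = 44020)
U(I) = -2 + I
B(k) = 44020 + k³ (B(k) = k²*k + 44020 = k³ + 44020 = 44020 + k³)
1/B(U(P)) = 1/(44020 + (-2 + 5/2)³) = 1/(44020 + (½)³) = 1/(44020 + ⅛) = 1/(352161/8) = 8/352161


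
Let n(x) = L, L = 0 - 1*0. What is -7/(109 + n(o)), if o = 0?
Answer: -7/109 ≈ -0.064220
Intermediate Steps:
L = 0 (L = 0 + 0 = 0)
n(x) = 0
-7/(109 + n(o)) = -7/(109 + 0) = -7/109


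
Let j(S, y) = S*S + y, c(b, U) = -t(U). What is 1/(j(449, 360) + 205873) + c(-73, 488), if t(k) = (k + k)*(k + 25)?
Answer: -204197589791/407834 ≈ -5.0069e+5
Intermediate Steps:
t(k) = 2*k*(25 + k) (t(k) = (2*k)*(25 + k) = 2*k*(25 + k))
c(b, U) = -2*U*(25 + U)
j(S, y) = y + S² (j(S, y) = S² + y = y + S²)
1/(j(449, 360) + 205873) + c(-73, 488) = 1/((360 + 449²) + 205873) - 2*488*(25 + 488) = 1/((360 + 201601) + 205873) - 2*488*513 = 1/(201961 + 205873) - 500688 = 1/407834 - 500688 = -204197589791/407834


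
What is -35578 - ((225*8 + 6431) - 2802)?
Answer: -41007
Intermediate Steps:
-35578 - ((225*8 + 6431) - 2802) = -35578 - ((1800 + 6431) - 2802) = -35578 - (8231 - 2802) = -35578 - 1*5429 = -35578 - 5429 = -41007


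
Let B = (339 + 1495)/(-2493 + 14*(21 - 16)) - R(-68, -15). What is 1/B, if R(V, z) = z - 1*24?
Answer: 2423/92663 ≈ 0.026149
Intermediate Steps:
R(V, z) = -24 + z (R(V, z) = z - 24 = -24 + z)
B = 92663/2423 (B = (339 + 1495)/(-2493 + 14*(21 - 16)) - (-24 - 15) = 1834/(-2493 + 14*5) - 1*(-39) = 1834/(-2493 + 70) + 39 = 1834/(-2423) + 39 = 1834*(-1/2423) + 39 = -1834/2423 + 39 = 92663/2423 ≈ 38.243)
1/B = 1/(92663/2423) = 2423/92663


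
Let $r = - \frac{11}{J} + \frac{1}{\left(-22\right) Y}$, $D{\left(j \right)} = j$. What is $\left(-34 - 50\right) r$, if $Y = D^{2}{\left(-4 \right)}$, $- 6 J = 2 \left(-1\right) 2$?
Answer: $\frac{121989}{88} \approx 1386.2$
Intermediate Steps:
$J = \frac{2}{3}$ ($J = - \frac{2 \left(-1\right) 2}{6} = - \frac{\left(-2\right) 2}{6} = \left(- \frac{1}{6}\right) \left(-4\right) = \frac{2}{3} \approx 0.66667$)
$Y = 16$ ($Y = \left(-4\right)^{2} = 16$)
$r = - \frac{5809}{352}$ ($r = - \frac{11}{\frac{2}{3}} + \frac{1}{\left(-22\right) 16} = \left(-11\right) \frac{3}{2} - \frac{1}{352} = - \frac{33}{2} - \frac{1}{352} = - \frac{5809}{352} \approx -16.503$)
$\left(-34 - 50\right) r = \left(-34 - 50\right) \left(- \frac{5809}{352}\right) = \left(-84\right) \left(- \frac{5809}{352}\right) = \frac{121989}{88}$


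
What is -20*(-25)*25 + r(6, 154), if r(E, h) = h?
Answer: 12654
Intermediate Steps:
-20*(-25)*25 + r(6, 154) = -20*(-25)*25 + 154 = 500*25 + 154 = 12500 + 154 = 12654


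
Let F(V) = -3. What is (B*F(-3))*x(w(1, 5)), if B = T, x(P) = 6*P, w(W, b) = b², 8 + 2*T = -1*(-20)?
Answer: -2700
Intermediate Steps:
T = 6 (T = -4 + (-1*(-20))/2 = -4 + (½)*20 = -4 + 10 = 6)
B = 6
(B*F(-3))*x(w(1, 5)) = (6*(-3))*(6*5²) = -108*25 = -18*150 = -2700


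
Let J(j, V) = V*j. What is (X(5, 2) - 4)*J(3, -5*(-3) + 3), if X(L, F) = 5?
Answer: 54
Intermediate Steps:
(X(5, 2) - 4)*J(3, -5*(-3) + 3) = (5 - 4)*((-5*(-3) + 3)*3) = 1*((15 + 3)*3) = 1*(18*3) = 1*54 = 54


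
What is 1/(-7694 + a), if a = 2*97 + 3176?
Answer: -1/4324 ≈ -0.00023127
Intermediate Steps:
a = 3370 (a = 194 + 3176 = 3370)
1/(-7694 + a) = 1/(-7694 + 3370) = 1/(-4324) = -1/4324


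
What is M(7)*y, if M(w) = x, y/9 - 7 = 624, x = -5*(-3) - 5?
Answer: 56790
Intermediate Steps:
x = 10 (x = 15 - 5 = 10)
y = 5679 (y = 63 + 9*624 = 63 + 5616 = 5679)
M(w) = 10
M(7)*y = 10*5679 = 56790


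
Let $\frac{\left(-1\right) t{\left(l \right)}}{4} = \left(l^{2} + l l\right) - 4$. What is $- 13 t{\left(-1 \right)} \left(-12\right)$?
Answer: $1248$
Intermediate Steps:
$t{\left(l \right)} = 16 - 8 l^{2}$ ($t{\left(l \right)} = - 4 \left(\left(l^{2} + l l\right) - 4\right) = - 4 \left(\left(l^{2} + l^{2}\right) - 4\right) = - 4 \left(2 l^{2} - 4\right) = - 4 \left(-4 + 2 l^{2}\right) = 16 - 8 l^{2}$)
$- 13 t{\left(-1 \right)} \left(-12\right) = - 13 \left(16 - 8 \left(-1\right)^{2}\right) \left(-12\right) = - 13 \left(16 - 8\right) \left(-12\right) = \left(-13\right) 8 \left(-12\right) = \left(-104\right) \left(-12\right) = 1248$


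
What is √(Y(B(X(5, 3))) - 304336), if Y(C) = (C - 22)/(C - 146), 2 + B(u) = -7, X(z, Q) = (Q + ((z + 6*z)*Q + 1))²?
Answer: I*√7608395/5 ≈ 551.67*I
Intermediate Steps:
X(z, Q) = (1 + Q + 7*Q*z)² (X(z, Q) = (Q + ((7*z)*Q + 1))² = (Q + (7*Q*z + 1))² = (Q + (1 + 7*Q*z))² = (1 + Q + 7*Q*z)²)
B(u) = -9 (B(u) = -2 - 7 = -9)
Y(C) = (-22 + C)/(-146 + C)
√(Y(B(X(5, 3))) - 304336) = √((-22 - 9)/(-146 - 9) - 304336) = √(-31/(-155) - 304336) = √(-1/155*(-31) - 304336) = √(⅕ - 304336) = √(-1521679/5) = I*√7608395/5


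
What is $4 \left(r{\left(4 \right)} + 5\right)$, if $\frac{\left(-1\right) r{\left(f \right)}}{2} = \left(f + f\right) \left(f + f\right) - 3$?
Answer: $-468$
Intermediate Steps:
$r{\left(f \right)} = 6 - 8 f^{2}$ ($r{\left(f \right)} = - 2 \left(\left(f + f\right) \left(f + f\right) - 3\right) = - 2 \left(2 f 2 f - 3\right) = - 2 \left(4 f^{2} - 3\right) = - 2 \left(-3 + 4 f^{2}\right) = 6 - 8 f^{2}$)
$4 \left(r{\left(4 \right)} + 5\right) = 4 \left(\left(6 - 8 \cdot 4^{2}\right) + 5\right) = 4 \left(\left(6 - 128\right) + 5\right) = 4 \left(-122 + 5\right) = 4 \left(-117\right) = -468$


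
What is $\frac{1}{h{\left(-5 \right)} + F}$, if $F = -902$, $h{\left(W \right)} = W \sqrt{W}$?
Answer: $\frac{i}{- 902 i + 5 \sqrt{5}} \approx -0.0011085 + 1.374 \cdot 10^{-5} i$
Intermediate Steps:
$h{\left(W \right)} = W^{\frac{3}{2}}$
$\frac{1}{h{\left(-5 \right)} + F} = \frac{1}{\left(-5\right)^{\frac{3}{2}} - 902} = \frac{1}{- 5 i \sqrt{5} - 902} = \frac{1}{-902 - 5 i \sqrt{5}}$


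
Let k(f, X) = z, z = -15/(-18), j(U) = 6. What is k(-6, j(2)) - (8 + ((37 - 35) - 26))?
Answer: 101/6 ≈ 16.833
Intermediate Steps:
z = ⅚ (z = -15*(-1/18) = ⅚ ≈ 0.83333)
k(f, X) = ⅚
k(-6, j(2)) - (8 + ((37 - 35) - 26)) = ⅚ - (8 + ((37 - 35) - 26)) = ⅚ - (8 + (2 - 26)) = ⅚ - (8 - 24) = ⅚ - 1*(-16) = ⅚ + 16 = 101/6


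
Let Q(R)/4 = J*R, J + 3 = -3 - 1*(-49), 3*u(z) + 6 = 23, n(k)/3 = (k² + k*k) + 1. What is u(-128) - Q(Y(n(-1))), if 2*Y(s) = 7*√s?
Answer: -5401/3 ≈ -1800.3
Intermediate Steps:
n(k) = 3 + 6*k² (n(k) = 3*((k² + k*k) + 1) = 3*((k² + k²) + 1) = 3*(2*k² + 1) = 3*(1 + 2*k²) = 3 + 6*k²)
u(z) = 17/3 (u(z) = -2 + (⅓)*23 = -2 + 23/3 = 17/3)
J = 43 (J = -3 + (-3 - 1*(-49)) = -3 + (-3 + 49) = -3 + 46 = 43)
Y(s) = 7*√s/2 (Y(s) = (7*√s)/2 = 7*√s/2)
Q(R) = 172*R (Q(R) = 4*(43*R) = 172*R)
u(-128) - Q(Y(n(-1))) = 17/3 - 172*7*√(3 + 6*(-1)²)/2 = 17/3 - 172*7*√(3 + 6*1)/2 = 17/3 - 172*7*√(3 + 6)/2 = 17/3 - 172*7*√9/2 = 17/3 - 172*(7/2)*3 = 17/3 - 172*21/2 = 17/3 - 1*1806 = 17/3 - 1806 = -5401/3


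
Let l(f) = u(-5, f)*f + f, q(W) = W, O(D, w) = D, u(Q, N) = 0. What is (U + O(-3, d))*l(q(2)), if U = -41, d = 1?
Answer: -88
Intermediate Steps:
l(f) = f (l(f) = 0*f + f = 0 + f = f)
(U + O(-3, d))*l(q(2)) = (-41 - 3)*2 = -44*2 = -88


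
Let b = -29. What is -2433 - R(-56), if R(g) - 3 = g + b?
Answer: -2351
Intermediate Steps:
R(g) = -26 + g (R(g) = 3 + (g - 29) = 3 + (-29 + g) = -26 + g)
-2433 - R(-56) = -2433 - (-26 - 56) = -2433 - 1*(-82) = -2433 + 82 = -2351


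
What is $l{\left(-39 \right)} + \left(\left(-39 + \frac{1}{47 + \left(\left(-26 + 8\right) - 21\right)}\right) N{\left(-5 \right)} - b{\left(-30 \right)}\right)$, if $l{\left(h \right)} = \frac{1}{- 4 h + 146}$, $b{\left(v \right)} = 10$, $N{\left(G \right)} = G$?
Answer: $\frac{222729}{1208} \approx 184.38$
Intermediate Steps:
$l{\left(h \right)} = \frac{1}{146 - 4 h}$
$l{\left(-39 \right)} + \left(\left(-39 + \frac{1}{47 + \left(\left(-26 + 8\right) - 21\right)}\right) N{\left(-5 \right)} - b{\left(-30 \right)}\right) = - \frac{1}{-146 + 4 \left(-39\right)} - \left(10 - \left(-39 + \frac{1}{47 + \left(\left(-26 + 8\right) - 21\right)}\right) \left(-5\right)\right) = - \frac{1}{-146 - 156} - \left(10 - \left(-39 + \frac{1}{47 - 39}\right) \left(-5\right)\right) = - \frac{1}{-302} - \left(10 - \left(-39 + \frac{1}{47 - 39}\right) \left(-5\right)\right) = \left(-1\right) \left(- \frac{1}{302}\right) - \left(10 - \left(-39 + \frac{1}{8}\right) \left(-5\right)\right) = \frac{1}{302} - \left(10 - \left(-39 + \frac{1}{8}\right) \left(-5\right)\right) = \frac{1}{302} - - \frac{1475}{8} = \frac{1}{302} + \left(\frac{1555}{8} - 10\right) = \frac{1}{302} + \frac{1475}{8} = \frac{222729}{1208}$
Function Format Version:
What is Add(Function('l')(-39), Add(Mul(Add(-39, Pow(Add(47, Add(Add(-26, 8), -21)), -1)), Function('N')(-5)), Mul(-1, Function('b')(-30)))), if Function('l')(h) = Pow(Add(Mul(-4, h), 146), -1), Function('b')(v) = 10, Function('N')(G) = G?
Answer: Rational(222729, 1208) ≈ 184.38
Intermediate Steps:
Function('l')(h) = Pow(Add(146, Mul(-4, h)), -1)
Add(Function('l')(-39), Add(Mul(Add(-39, Pow(Add(47, Add(Add(-26, 8), -21)), -1)), Function('N')(-5)), Mul(-1, Function('b')(-30)))) = Add(Mul(-1, Pow(Add(-146, Mul(4, -39)), -1)), Add(Mul(Add(-39, Pow(Add(47, Add(Add(-26, 8), -21)), -1)), -5), Mul(-1, 10))) = Add(Mul(-1, Pow(Add(-146, -156), -1)), Add(Mul(Add(-39, Pow(Add(47, Add(-18, -21)), -1)), -5), -10)) = Add(Mul(-1, Pow(-302, -1)), Add(Mul(Add(-39, Pow(Add(47, -39), -1)), -5), -10)) = Add(Mul(-1, Rational(-1, 302)), Add(Mul(Add(-39, Pow(8, -1)), -5), -10)) = Add(Rational(1, 302), Add(Mul(Add(-39, Rational(1, 8)), -5), -10)) = Add(Rational(1, 302), Add(Mul(Rational(-311, 8), -5), -10)) = Add(Rational(1, 302), Add(Rational(1555, 8), -10)) = Add(Rational(1, 302), Rational(1475, 8)) = Rational(222729, 1208)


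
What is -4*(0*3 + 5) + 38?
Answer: 18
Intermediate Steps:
-4*(0*3 + 5) + 38 = -4*(0 + 5) + 38 = -4*5 + 38 = -20 + 38 = 18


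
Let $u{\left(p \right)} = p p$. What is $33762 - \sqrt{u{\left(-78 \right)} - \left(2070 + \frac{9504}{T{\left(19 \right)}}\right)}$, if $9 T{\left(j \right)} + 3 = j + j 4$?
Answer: $33762 - \frac{3 \sqrt{181286}}{23} \approx 33706.0$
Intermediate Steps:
$u{\left(p \right)} = p^{2}$
$T{\left(j \right)} = - \frac{1}{3} + \frac{5 j}{9}$ ($T{\left(j \right)} = - \frac{1}{3} + \frac{j + j 4}{9} = - \frac{1}{3} + \frac{j + 4 j}{9} = - \frac{1}{3} + \frac{5 j}{9}$)
$33762 - \sqrt{u{\left(-78 \right)} - \left(2070 + \frac{9504}{T{\left(19 \right)}}\right)} = 33762 - \sqrt{\left(-78\right)^{2} - \left(2070 + \frac{9504}{- \frac{1}{3} + \frac{5}{9} \cdot 19}\right)} = 33762 - \sqrt{6084 - \left(2070 + \frac{9504}{- \frac{1}{3} + \frac{95}{9}}\right)} = 33762 - \sqrt{6084 - \left(2070 + \frac{9504}{\frac{92}{9}}\right)} = 33762 - \sqrt{6084 - \frac{68994}{23}} = 33762 - \sqrt{\frac{70938}{23}} = 33762 - \frac{3 \sqrt{181286}}{23}$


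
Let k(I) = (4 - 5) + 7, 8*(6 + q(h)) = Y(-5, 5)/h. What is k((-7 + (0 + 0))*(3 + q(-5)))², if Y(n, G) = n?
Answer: 36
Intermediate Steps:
q(h) = -6 - 5/(8*h) (q(h) = -6 + (-5/h)/8 = -6 - 5/(8*h))
k(I) = 6 (k(I) = -1 + 7 = 6)
k((-7 + (0 + 0))*(3 + q(-5)))² = 6² = 36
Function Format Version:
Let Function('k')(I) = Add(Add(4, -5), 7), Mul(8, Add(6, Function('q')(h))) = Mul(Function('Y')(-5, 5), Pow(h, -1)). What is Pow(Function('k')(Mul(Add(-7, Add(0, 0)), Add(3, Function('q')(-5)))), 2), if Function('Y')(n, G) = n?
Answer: 36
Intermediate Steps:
Function('q')(h) = Add(-6, Mul(Rational(-5, 8), Pow(h, -1))) (Function('q')(h) = Add(-6, Mul(Rational(1, 8), Mul(-5, Pow(h, -1)))) = Add(-6, Mul(Rational(-5, 8), Pow(h, -1))))
Function('k')(I) = 6 (Function('k')(I) = Add(-1, 7) = 6)
Pow(Function('k')(Mul(Add(-7, Add(0, 0)), Add(3, Function('q')(-5)))), 2) = Pow(6, 2) = 36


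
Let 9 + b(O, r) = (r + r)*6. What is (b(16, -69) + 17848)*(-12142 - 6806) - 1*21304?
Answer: -322345732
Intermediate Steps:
b(O, r) = -9 + 12*r (b(O, r) = -9 + (r + r)*6 = -9 + (2*r)*6 = -9 + 12*r)
(b(16, -69) + 17848)*(-12142 - 6806) - 1*21304 = ((-9 + 12*(-69)) + 17848)*(-12142 - 6806) - 1*21304 = ((-9 - 828) + 17848)*(-18948) - 21304 = (-837 + 17848)*(-18948) - 21304 = 17011*(-18948) - 21304 = -322324428 - 21304 = -322345732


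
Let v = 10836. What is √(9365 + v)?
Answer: √20201 ≈ 142.13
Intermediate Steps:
√(9365 + v) = √(9365 + 10836) = √20201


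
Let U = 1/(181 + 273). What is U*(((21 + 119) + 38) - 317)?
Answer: -139/454 ≈ -0.30617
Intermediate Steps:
U = 1/454 ≈ 0.0022026
U*(((21 + 119) + 38) - 317) = (((21 + 119) + 38) - 317)/454 = ((140 + 38) - 317)/454 = (178 - 317)/454 = (1/454)*(-139) = -139/454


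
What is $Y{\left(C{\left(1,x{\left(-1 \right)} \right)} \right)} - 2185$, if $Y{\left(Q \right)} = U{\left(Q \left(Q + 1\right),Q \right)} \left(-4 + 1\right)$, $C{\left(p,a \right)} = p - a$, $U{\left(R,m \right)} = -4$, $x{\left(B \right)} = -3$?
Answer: $-2173$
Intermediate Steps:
$Y{\left(Q \right)} = 12$ ($Y{\left(Q \right)} = - 4 \left(-4 + 1\right) = \left(-4\right) \left(-3\right) = 12$)
$Y{\left(C{\left(1,x{\left(-1 \right)} \right)} \right)} - 2185 = 12 - 2185 = -2173$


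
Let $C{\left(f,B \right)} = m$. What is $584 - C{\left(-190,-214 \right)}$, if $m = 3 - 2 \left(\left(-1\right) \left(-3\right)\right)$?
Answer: $587$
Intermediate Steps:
$m = -3$ ($m = 3 - 6 = -3$)
$C{\left(f,B \right)} = -3$
$584 - C{\left(-190,-214 \right)} = 584 - -3 = 584 + 3 = 587$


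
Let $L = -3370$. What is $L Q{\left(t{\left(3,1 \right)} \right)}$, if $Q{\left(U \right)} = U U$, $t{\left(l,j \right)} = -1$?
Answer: $-3370$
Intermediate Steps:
$Q{\left(U \right)} = U^{2}$
$L Q{\left(t{\left(3,1 \right)} \right)} = - 3370 \left(-1\right)^{2} = \left(-3370\right) 1 = -3370$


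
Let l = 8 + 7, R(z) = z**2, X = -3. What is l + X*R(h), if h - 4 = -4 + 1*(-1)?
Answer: 12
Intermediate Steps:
h = -1 (h = 4 + (-4 + 1*(-1)) = 4 + (-4 - 1) = 4 - 5 = -1)
l = 15
l + X*R(h) = 15 - 3*(-1)**2 = 15 - 3*1 = 15 - 3 = 12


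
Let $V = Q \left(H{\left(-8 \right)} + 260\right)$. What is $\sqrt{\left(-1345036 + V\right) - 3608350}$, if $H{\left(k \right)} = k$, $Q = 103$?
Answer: $i \sqrt{4927430} \approx 2219.8 i$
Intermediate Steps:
$V = 25956$ ($V = 103 \left(-8 + 260\right) = 103 \cdot 252 = 25956$)
$\sqrt{\left(-1345036 + V\right) - 3608350} = \sqrt{\left(-1345036 + 25956\right) - 3608350} = \sqrt{-1319080 - 3608350} = \sqrt{-4927430} = i \sqrt{4927430}$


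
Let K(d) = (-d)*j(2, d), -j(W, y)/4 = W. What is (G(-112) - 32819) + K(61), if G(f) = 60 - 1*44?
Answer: -32315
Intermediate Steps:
j(W, y) = -4*W
G(f) = 16 (G(f) = 60 - 44 = 16)
K(d) = 8*d (K(d) = (-d)*(-4*2) = -d*(-8) = 8*d)
(G(-112) - 32819) + K(61) = (16 - 32819) + 8*61 = -32803 + 488 = -32315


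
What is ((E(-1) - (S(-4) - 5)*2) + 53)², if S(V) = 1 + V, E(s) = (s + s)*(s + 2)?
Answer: 4489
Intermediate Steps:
E(s) = 2*s*(2 + s) (E(s) = (2*s)*(2 + s) = 2*s*(2 + s))
((E(-1) - (S(-4) - 5)*2) + 53)² = ((2*(-1)*(2 - 1) - ((1 - 4) - 5)*2) + 53)² = ((2*(-1)*1 - (-3 - 5)*2) + 53)² = ((-2 - (-8)*2) + 53)² = ((-2 - 1*(-16)) + 53)² = ((-2 + 16) + 53)² = (14 + 53)² = 67² = 4489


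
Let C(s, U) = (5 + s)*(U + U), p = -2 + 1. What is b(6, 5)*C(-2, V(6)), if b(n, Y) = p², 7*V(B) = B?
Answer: 36/7 ≈ 5.1429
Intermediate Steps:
p = -1
V(B) = B/7
b(n, Y) = 1 (b(n, Y) = (-1)² = 1)
C(s, U) = 2*U*(5 + s) (C(s, U) = (5 + s)*(2*U) = 2*U*(5 + s))
b(6, 5)*C(-2, V(6)) = 1*(2*((⅐)*6)*(5 - 2)) = 1*(2*(6/7)*3) = 1*(36/7) = 36/7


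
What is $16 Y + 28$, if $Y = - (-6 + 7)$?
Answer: $12$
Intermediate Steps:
$Y = -1$ ($Y = \left(-1\right) 1 = -1$)
$16 Y + 28 = 16 \left(-1\right) + 28 = -16 + 28 = 12$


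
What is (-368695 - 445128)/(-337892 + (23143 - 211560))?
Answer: 813823/526309 ≈ 1.5463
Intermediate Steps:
(-368695 - 445128)/(-337892 + (23143 - 211560)) = -813823/(-337892 - 188417) = -813823/(-526309) = -813823*(-1/526309) = 813823/526309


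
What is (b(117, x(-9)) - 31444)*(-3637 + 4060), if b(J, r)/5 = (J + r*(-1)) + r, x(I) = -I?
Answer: -13053357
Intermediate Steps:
b(J, r) = 5*J (b(J, r) = 5*((J + r*(-1)) + r) = 5*((J - r) + r) = 5*J)
(b(117, x(-9)) - 31444)*(-3637 + 4060) = (5*117 - 31444)*(-3637 + 4060) = (585 - 31444)*423 = -30859*423 = -13053357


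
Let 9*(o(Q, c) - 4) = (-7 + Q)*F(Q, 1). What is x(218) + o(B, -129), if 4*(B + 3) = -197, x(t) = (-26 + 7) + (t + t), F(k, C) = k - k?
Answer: 421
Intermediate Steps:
F(k, C) = 0
x(t) = -19 + 2*t
B = -209/4 (B = -3 + (¼)*(-197) = -3 - 197/4 = -209/4 ≈ -52.250)
o(Q, c) = 4 (o(Q, c) = 4 + ((-7 + Q)*0)/9 = 4 + (⅑)*0 = 4 + 0 = 4)
x(218) + o(B, -129) = (-19 + 2*218) + 4 = (-19 + 436) + 4 = 417 + 4 = 421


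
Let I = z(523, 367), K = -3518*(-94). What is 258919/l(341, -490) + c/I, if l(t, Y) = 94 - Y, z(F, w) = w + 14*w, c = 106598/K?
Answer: 117837901294243/265787081160 ≈ 443.35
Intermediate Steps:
K = 330692
c = 53299/165346 (c = 106598/330692 = 106598*(1/330692) = 53299/165346 ≈ 0.32235)
z(F, w) = 15*w
I = 5505 (I = 15*367 = 5505)
258919/l(341, -490) + c/I = 258919/(94 - 1*(-490)) + (53299/165346)/5505 = 258919/(94 + 490) + (53299/165346)*(1/5505) = 258919/584 + 53299/910229730 = 117837901294243/265787081160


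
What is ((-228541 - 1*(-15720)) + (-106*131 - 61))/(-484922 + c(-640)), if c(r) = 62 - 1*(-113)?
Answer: 226768/484747 ≈ 0.46781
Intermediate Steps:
c(r) = 175 (c(r) = 62 + 113 = 175)
((-228541 - 1*(-15720)) + (-106*131 - 61))/(-484922 + c(-640)) = ((-228541 - 1*(-15720)) + (-106*131 - 61))/(-484922 + 175) = ((-228541 + 15720) + (-13886 - 61))/(-484747) = (-212821 - 13947)*(-1/484747) = -226768*(-1/484747) = 226768/484747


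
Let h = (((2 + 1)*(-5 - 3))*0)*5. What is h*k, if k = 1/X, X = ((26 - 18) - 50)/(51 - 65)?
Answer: 0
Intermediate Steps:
X = 3 (X = (8 - 50)/(-14) = -42*(-1/14) = 3)
h = 0 (h = ((3*(-8))*0)*5 = -24*0*5 = 0*5 = 0)
k = ⅓ (k = 1/3 = ⅓ ≈ 0.33333)
h*k = 0*(⅓) = 0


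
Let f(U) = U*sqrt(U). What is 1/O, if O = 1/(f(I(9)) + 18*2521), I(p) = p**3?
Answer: 65061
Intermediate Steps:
f(U) = U**(3/2)
O = 1/65061 (O = 1/((9**3)**(3/2) + 18*2521) = 1/(729**(3/2) + 45378) = 1/(19683 + 45378) = 1/65061 ≈ 1.5370e-5)
1/O = 1/(1/65061) = 65061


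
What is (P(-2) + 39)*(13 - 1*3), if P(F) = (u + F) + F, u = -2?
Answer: 330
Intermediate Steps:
P(F) = -2 + 2*F (P(F) = (-2 + F) + F = -2 + 2*F)
(P(-2) + 39)*(13 - 1*3) = ((-2 + 2*(-2)) + 39)*(13 - 1*3) = ((-2 - 4) + 39)*(13 - 3) = (-6 + 39)*10 = 33*10 = 330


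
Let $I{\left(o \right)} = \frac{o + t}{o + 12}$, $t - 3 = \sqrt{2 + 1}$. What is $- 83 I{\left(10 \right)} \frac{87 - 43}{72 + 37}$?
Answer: $- \frac{2158}{109} - \frac{166 \sqrt{3}}{109} \approx -22.436$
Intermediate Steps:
$t = 3 + \sqrt{3}$ ($t = 3 + \sqrt{2 + 1} = 3 + \sqrt{3} \approx 4.732$)
$I{\left(o \right)} = \frac{3 + o + \sqrt{3}}{12 + o}$ ($I{\left(o \right)} = \frac{o + \left(3 + \sqrt{3}\right)}{o + 12} = \frac{3 + o + \sqrt{3}}{12 + o}$)
$- 83 I{\left(10 \right)} \frac{87 - 43}{72 + 37} = - 83 \frac{3 + 10 + \sqrt{3}}{12 + 10} \frac{87 - 43}{72 + 37} = - 83 \frac{13 + \sqrt{3}}{22} \cdot \frac{44}{109} = - 83 \frac{13 + \sqrt{3}}{22} \cdot 44 \cdot \frac{1}{109} = - 83 \left(\frac{13}{22} + \frac{\sqrt{3}}{22}\right) \frac{44}{109} = \left(- \frac{1079}{22} - \frac{83 \sqrt{3}}{22}\right) \frac{44}{109} = - \frac{2158}{109} - \frac{166 \sqrt{3}}{109}$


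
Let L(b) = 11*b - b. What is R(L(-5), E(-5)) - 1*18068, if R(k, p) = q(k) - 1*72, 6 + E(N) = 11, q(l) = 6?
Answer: -18134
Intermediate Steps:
E(N) = 5 (E(N) = -6 + 11 = 5)
L(b) = 10*b
R(k, p) = -66 (R(k, p) = 6 - 1*72 = 6 - 72 = -66)
R(L(-5), E(-5)) - 1*18068 = -66 - 1*18068 = -66 - 18068 = -18134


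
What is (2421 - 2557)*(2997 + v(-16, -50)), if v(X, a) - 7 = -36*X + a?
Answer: -480080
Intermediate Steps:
v(X, a) = 7 + a - 36*X (v(X, a) = 7 + (-36*X + a) = 7 + (a - 36*X) = 7 + a - 36*X)
(2421 - 2557)*(2997 + v(-16, -50)) = (2421 - 2557)*(2997 + (7 - 50 - 36*(-16))) = -136*(2997 + (7 - 50 + 576)) = -136*(2997 + 533) = -136*3530 = -480080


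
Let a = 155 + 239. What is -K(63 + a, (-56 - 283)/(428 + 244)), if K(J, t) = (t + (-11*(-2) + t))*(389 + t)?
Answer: -204591073/25088 ≈ -8154.9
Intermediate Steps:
a = 394
K(J, t) = (22 + 2*t)*(389 + t) (K(J, t) = (t + (22 + t))*(389 + t) = (22 + 2*t)*(389 + t))
-K(63 + a, (-56 - 283)/(428 + 244)) = -(8558 + 2*((-56 - 283)/(428 + 244))² + 800*((-56 - 283)/(428 + 244))) = -(8558 + 2*(-339/672)² + 800*(-339/672)) = -(8558 + 2*(-339*1/672)² + 800*(-339*1/672)) = -(8558 + 2*(-113/224)² + 800*(-113/224)) = -(8558 + 2*(12769/50176) - 2825/7) = -(8558 + 12769/25088 - 2825/7) = -1*204591073/25088 = -204591073/25088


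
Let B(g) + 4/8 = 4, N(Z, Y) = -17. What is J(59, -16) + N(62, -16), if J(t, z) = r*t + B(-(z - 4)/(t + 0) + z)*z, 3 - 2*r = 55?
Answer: -1607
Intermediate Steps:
r = -26 (r = 3/2 - 1/2*55 = 3/2 - 55/2 = -26)
B(g) = 7/2 (B(g) = -1/2 + 4 = 7/2)
J(t, z) = -26*t + 7*z/2
J(59, -16) + N(62, -16) = (-26*59 + (7/2)*(-16)) - 17 = (-1534 - 56) - 17 = -1590 - 17 = -1607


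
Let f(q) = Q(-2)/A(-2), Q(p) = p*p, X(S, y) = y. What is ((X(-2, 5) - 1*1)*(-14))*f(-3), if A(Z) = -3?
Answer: 224/3 ≈ 74.667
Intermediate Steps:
Q(p) = p**2
f(q) = -4/3 (f(q) = (-2)**2/(-3) = 4*(-1/3) = -4/3)
((X(-2, 5) - 1*1)*(-14))*f(-3) = ((5 - 1*1)*(-14))*(-4/3) = ((5 - 1)*(-14))*(-4/3) = (4*(-14))*(-4/3) = -56*(-4/3) = 224/3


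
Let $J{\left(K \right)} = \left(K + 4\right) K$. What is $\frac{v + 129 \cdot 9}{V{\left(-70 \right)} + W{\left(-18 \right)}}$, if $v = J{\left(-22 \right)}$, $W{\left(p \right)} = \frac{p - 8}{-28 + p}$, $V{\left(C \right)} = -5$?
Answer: $- \frac{11937}{34} \approx -351.09$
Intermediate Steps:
$W{\left(p \right)} = \frac{-8 + p}{-28 + p}$
$J{\left(K \right)} = K \left(4 + K\right)$ ($J{\left(K \right)} = \left(4 + K\right) K = K \left(4 + K\right)$)
$v = 396$ ($v = - 22 \left(4 - 22\right) = \left(-22\right) \left(-18\right) = 396$)
$\frac{v + 129 \cdot 9}{V{\left(-70 \right)} + W{\left(-18 \right)}} = \frac{396 + 129 \cdot 9}{-5 + \frac{-8 - 18}{-28 - 18}} = \frac{396 + 1161}{-5 + \frac{1}{-46} \left(-26\right)} = \frac{1557}{-5 - - \frac{13}{23}} = \frac{1557}{-5 + \frac{13}{23}} = \frac{1557}{- \frac{102}{23}} = 1557 \left(- \frac{23}{102}\right) = - \frac{11937}{34}$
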